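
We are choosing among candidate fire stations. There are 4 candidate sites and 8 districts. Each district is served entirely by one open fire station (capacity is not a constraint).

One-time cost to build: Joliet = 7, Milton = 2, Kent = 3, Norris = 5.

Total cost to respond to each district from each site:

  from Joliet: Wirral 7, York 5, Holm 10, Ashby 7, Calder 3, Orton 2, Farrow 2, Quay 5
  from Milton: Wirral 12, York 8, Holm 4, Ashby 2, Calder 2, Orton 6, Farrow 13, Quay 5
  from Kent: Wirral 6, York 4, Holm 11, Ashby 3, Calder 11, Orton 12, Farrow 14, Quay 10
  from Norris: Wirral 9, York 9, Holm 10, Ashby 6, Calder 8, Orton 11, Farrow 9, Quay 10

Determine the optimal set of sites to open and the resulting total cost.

For any fixed open set, each district goes to its cheapest open site; total = fixed + service.
{Joliet, Milton}: Wirral→Joliet 7, York→Joliet 5, Holm→Milton 4, Ashby→Milton 2, Calder→Milton 2, Orton→Joliet 2, Farrow→Joliet 2, Quay→Joliet 5. Service 29; fixed 9; total 38.
{Joliet, Milton, Kent}: Wirral→Kent 6, York→Kent 4, Holm→Milton 4, Ashby→Milton 2, Calder→Milton 2, Orton→Joliet 2, Farrow→Joliet 2, Quay→Joliet 5. Service 27; fixed 12; total 39.
{Joliet, Milton, Norris}: Wirral→Joliet 7, York→Joliet 5, Holm→Milton 4, Ashby→Milton 2, Calder→Milton 2, Orton→Joliet 2, Farrow→Joliet 2, Quay→Joliet 5. Service 29; fixed 14; total 43.
{Joliet, Milton, Kent, Norris}: Wirral→Kent 6, York→Kent 4, Holm→Milton 4, Ashby→Milton 2, Calder→Milton 2, Orton→Joliet 2, Farrow→Joliet 2, Quay→Joliet 5. Service 27; fixed 17; total 44.
No other subset beats 38.

Open Joliet and Milton; minimum total cost 38.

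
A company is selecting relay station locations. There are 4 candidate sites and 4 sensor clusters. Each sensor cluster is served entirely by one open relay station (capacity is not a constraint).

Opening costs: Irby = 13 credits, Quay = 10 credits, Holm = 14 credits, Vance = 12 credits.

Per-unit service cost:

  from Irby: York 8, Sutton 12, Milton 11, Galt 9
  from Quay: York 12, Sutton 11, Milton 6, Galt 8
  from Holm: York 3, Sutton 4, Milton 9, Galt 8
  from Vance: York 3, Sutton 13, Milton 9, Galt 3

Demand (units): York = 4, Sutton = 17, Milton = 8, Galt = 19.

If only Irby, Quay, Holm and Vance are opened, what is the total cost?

Each sensor cluster is assigned to its cheapest site among the open ones.
{Irby, Quay, Holm, Vance}: York→Holm 3·4=12, Sutton→Holm 4·17=68, Milton→Quay 6·8=48, Galt→Vance 3·19=57. Service 185; fixed 49; total 234.

Total cost: 234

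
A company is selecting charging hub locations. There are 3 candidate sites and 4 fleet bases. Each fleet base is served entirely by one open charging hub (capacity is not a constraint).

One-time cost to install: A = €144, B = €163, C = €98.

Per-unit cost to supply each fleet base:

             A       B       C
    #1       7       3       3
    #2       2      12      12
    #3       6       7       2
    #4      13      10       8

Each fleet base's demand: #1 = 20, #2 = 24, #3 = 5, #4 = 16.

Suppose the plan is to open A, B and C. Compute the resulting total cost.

Total cost: 651

Each fleet base is assigned to its cheapest site among the open ones.
{A, B, C}: #1→B 3·20=60, #2→A 2·24=48, #3→C 2·5=10, #4→C 8·16=128. Service 246; fixed 405; total 651.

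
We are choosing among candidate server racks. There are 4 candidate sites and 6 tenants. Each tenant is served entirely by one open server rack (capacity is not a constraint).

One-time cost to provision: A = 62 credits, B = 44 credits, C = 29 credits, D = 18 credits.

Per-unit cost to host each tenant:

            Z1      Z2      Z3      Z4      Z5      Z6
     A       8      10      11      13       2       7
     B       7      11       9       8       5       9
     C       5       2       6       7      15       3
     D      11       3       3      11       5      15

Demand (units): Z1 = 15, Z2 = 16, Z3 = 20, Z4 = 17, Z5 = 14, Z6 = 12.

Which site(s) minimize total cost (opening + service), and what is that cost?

For any fixed open set, each tenant goes to its cheapest open site; total = fixed + service.
{C, D}: Z1→C 5·15=75, Z2→C 2·16=32, Z3→D 3·20=60, Z4→C 7·17=119, Z5→D 5·14=70, Z6→C 3·12=36. Service 392; fixed 47; total 439.
{A, C, D}: Z1→C 5·15=75, Z2→C 2·16=32, Z3→D 3·20=60, Z4→C 7·17=119, Z5→A 2·14=28, Z6→C 3·12=36. Service 350; fixed 109; total 459.
{B, C, D}: service 392 + fixed 91 = 483
{A, B, C, D}: Z1→C 5·15=75, Z2→C 2·16=32, Z3→D 3·20=60, Z4→C 7·17=119, Z5→A 2·14=28, Z6→C 3·12=36. Service 350; fixed 153; total 503.
No other subset beats 439.

Open C and D; minimum total cost 439.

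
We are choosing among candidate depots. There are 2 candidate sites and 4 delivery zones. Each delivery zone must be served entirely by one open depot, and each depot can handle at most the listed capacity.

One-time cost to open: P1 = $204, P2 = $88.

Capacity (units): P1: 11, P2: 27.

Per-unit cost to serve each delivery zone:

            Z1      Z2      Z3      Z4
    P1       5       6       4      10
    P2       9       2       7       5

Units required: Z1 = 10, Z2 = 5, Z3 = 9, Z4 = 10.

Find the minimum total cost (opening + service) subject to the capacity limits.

Minimum total cost: 465

Open {P1, P2}: Z1→P1 5·10=50, Z2→P2 2·5=10, Z3→P2 7·9=63, Z4→P2 5·10=50.
Loads: P1 carries 10/11, P2 carries 24/27. Service 173; fixed 292; total 465.
Next best feasible plan costs 478.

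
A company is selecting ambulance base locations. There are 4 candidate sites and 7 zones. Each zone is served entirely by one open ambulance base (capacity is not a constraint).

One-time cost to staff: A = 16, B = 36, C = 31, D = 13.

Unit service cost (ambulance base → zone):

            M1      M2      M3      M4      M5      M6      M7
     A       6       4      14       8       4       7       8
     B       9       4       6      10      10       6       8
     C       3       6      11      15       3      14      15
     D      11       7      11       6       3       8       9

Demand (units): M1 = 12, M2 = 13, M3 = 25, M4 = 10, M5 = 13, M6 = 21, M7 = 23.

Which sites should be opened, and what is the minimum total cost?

Open B, C and D; minimum total cost 727.

For any fixed open set, each zone goes to its cheapest open site; total = fixed + service.
{B, C, D}: M1→C 3·12=36, M2→B 4·13=52, M3→B 6·25=150, M4→D 6·10=60, M5→C 3·13=39, M6→B 6·21=126, M7→B 8·23=184. Service 647; fixed 80; total 727.
{A, B, C, D}: service 647 + fixed 96 = 743
{A, B, D}: service 683 + fixed 65 = 748
{D}: service 972 + fixed 13 = 985
No other subset beats 727.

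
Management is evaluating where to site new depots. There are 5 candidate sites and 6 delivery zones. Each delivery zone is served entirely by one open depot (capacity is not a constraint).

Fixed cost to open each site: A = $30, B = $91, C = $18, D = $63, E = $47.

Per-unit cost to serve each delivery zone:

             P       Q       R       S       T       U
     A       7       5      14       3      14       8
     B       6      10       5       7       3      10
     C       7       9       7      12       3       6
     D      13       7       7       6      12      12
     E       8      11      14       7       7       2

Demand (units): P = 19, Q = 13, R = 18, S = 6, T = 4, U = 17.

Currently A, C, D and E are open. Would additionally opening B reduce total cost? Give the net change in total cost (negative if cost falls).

No — net change +36 (cost rises by 36).

Current service cost with {A, C, D, E}: 388.
Adding B: each delivery zone re-picks its cheapest; new service cost 333, saving 55.
Extra fixed cost: 91. Net change = 91 − 55 = 36.
(Totals: 546 → 582.)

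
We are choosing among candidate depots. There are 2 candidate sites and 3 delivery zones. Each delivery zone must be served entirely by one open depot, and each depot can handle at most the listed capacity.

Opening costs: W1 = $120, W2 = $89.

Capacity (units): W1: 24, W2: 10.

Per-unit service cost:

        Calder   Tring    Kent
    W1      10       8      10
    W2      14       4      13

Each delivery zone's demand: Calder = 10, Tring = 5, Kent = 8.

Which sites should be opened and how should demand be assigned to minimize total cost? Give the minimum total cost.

Open {W1}: Calder→W1 10·10=100, Tring→W1 8·5=40, Kent→W1 10·8=80.
Loads: W1 carries 23/24. Service 220; fixed 120; total 340.
Next best feasible plan costs 409.

Minimum total cost: 340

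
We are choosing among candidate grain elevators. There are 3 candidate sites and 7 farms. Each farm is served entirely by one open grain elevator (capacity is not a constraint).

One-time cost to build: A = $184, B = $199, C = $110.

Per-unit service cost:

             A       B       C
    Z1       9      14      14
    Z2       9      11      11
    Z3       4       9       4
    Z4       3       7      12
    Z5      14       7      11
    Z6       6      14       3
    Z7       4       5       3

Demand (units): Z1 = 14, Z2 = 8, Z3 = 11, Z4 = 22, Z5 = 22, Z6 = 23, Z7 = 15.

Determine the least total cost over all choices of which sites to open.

Minimum total cost: 958

For any fixed open set, each farm goes to its cheapest open site; total = fixed + service.
{A, C}: Z1→A 9·14=126, Z2→A 9·8=72, Z3→A 4·11=44, Z4→A 3·22=66, Z5→C 11·22=242, Z6→C 3·23=69, Z7→C 3·15=45. Service 664; fixed 294; total 958.
{A}: Z1→A 9·14=126, Z2→A 9·8=72, Z3→A 4·11=44, Z4→A 3·22=66, Z5→A 14·22=308, Z6→A 6·23=138, Z7→A 4·15=60. Service 814; fixed 184; total 998.
{A, B}: Z1→A 9·14=126, Z2→A 9·8=72, Z3→A 4·11=44, Z4→A 3·22=66, Z5→B 7·22=154, Z6→A 6·23=138, Z7→A 4·15=60. Service 660; fixed 383; total 1043.
{A, B, C}: service 576 + fixed 493 = 1069
No other subset beats 958.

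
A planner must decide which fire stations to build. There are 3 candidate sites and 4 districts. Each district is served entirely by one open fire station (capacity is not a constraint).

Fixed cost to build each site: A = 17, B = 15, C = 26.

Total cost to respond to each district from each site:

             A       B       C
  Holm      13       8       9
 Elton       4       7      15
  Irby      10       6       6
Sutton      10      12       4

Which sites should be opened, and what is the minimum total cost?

For any fixed open set, each district goes to its cheapest open site; total = fixed + service.
{B}: Holm→B 8, Elton→B 7, Irby→B 6, Sutton→B 12. Service 33; fixed 15; total 48.
{A}: service 37 + fixed 17 = 54
{A, B}: service 28 + fixed 32 = 60
{A, B, C}: Holm→B 8, Elton→A 4, Irby→B 6, Sutton→C 4. Service 22; fixed 58; total 80.
No other subset beats 48.

Open B only; minimum total cost 48.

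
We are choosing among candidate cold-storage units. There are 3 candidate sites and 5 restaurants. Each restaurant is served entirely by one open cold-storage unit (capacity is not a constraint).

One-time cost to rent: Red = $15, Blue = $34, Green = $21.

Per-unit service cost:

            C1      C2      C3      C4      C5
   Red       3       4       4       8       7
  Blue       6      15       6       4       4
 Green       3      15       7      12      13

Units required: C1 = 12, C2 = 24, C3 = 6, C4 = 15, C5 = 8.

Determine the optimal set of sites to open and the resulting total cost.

For any fixed open set, each restaurant goes to its cheapest open site; total = fixed + service.
{Red, Blue}: C1→Red 3·12=36, C2→Red 4·24=96, C3→Red 4·6=24, C4→Blue 4·15=60, C5→Blue 4·8=32. Service 248; fixed 49; total 297.
{Red, Blue, Green}: C1→Red 3·12=36, C2→Red 4·24=96, C3→Red 4·6=24, C4→Blue 4·15=60, C5→Blue 4·8=32. Service 248; fixed 70; total 318.
{Red}: C1→Red 3·12=36, C2→Red 4·24=96, C3→Red 4·6=24, C4→Red 8·15=120, C5→Red 7·8=56. Service 332; fixed 15; total 347.
(All 7 nonempty subsets were checked; Red and Blue is lowest.)

Open Red and Blue; minimum total cost 297.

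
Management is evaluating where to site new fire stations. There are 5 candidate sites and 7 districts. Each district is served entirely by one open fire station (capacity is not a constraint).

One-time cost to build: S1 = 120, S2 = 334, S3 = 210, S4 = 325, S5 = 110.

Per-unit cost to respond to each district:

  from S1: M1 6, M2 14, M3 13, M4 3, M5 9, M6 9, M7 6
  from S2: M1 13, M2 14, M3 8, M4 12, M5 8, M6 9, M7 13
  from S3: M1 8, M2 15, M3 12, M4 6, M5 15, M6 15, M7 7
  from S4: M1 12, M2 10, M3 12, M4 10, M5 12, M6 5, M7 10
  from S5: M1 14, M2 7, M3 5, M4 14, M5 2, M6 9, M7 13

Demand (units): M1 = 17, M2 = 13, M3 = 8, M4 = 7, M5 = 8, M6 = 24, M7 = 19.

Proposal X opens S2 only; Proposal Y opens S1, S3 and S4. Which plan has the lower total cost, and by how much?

Proposal X: {S2}: M1→S2 13·17=221, M2→S2 14·13=182, M3→S2 8·8=64, M4→S2 12·7=84, M5→S2 8·8=64, M6→S2 9·24=216, M7→S2 13·19=247. Service 1078; fixed 334; total 1412.
Proposal Y: {S1, S3, S4}: M1→S1 6·17=102, M2→S4 10·13=130, M3→S3 12·8=96, M4→S1 3·7=21, M5→S1 9·8=72, M6→S4 5·24=120, M7→S1 6·19=114. Service 655; fixed 655; total 1310.
Difference: |1412 − 1310| = 102.

Proposal Y is cheaper by 102.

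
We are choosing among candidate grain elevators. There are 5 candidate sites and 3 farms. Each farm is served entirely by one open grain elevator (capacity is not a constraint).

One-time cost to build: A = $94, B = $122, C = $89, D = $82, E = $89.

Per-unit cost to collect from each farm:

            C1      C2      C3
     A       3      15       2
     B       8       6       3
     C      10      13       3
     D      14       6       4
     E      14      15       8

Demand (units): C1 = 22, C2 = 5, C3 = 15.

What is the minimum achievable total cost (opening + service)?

For any fixed open set, each farm goes to its cheapest open site; total = fixed + service.
{A}: C1→A 3·22=66, C2→A 15·5=75, C3→A 2·15=30. Service 171; fixed 94; total 265.
{A, D}: service 126 + fixed 176 = 302
{A, B}: service 126 + fixed 216 = 342
{A, B, C, D, E}: service 126 + fixed 476 = 602
No other subset beats 265.

Minimum total cost: 265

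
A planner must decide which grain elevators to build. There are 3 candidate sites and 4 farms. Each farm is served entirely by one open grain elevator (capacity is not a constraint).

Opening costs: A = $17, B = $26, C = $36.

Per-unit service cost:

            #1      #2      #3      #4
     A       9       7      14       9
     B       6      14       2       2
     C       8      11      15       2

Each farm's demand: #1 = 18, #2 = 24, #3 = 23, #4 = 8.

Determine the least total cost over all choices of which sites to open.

Minimum total cost: 381

For any fixed open set, each farm goes to its cheapest open site; total = fixed + service.
{A, B}: #1→B 6·18=108, #2→A 7·24=168, #3→B 2·23=46, #4→B 2·8=16. Service 338; fixed 43; total 381.
{A, B, C}: service 338 + fixed 79 = 417
{B, C}: #1→B 6·18=108, #2→C 11·24=264, #3→B 2·23=46, #4→B 2·8=16. Service 434; fixed 62; total 496.
{A}: service 724 + fixed 17 = 741
No other subset beats 381.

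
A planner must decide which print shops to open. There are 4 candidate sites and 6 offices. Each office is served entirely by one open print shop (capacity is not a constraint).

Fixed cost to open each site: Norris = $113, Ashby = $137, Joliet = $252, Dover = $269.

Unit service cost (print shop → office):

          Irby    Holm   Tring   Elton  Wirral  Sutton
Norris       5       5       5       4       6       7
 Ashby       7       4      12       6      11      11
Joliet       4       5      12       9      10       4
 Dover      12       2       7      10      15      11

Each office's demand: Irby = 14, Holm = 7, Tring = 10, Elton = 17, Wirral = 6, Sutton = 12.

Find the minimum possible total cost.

For any fixed open set, each office goes to its cheapest open site; total = fixed + service.
{Norris}: Irby→Norris 5·14=70, Holm→Norris 5·7=35, Tring→Norris 5·10=50, Elton→Norris 4·17=68, Wirral→Norris 6·6=36, Sutton→Norris 7·12=84. Service 343; fixed 113; total 456.
{Norris, Ashby}: service 336 + fixed 250 = 586
{Norris, Joliet}: Irby→Joliet 4·14=56, Holm→Norris 5·7=35, Tring→Norris 5·10=50, Elton→Norris 4·17=68, Wirral→Norris 6·6=36, Sutton→Joliet 4·12=48. Service 293; fixed 365; total 658.
{Norris, Ashby, Joliet, Dover}: Irby→Joliet 4·14=56, Holm→Dover 2·7=14, Tring→Norris 5·10=50, Elton→Norris 4·17=68, Wirral→Norris 6·6=36, Sutton→Joliet 4·12=48. Service 272; fixed 771; total 1043.
(All 15 nonempty subsets were checked; Norris only is lowest.)

Minimum total cost: 456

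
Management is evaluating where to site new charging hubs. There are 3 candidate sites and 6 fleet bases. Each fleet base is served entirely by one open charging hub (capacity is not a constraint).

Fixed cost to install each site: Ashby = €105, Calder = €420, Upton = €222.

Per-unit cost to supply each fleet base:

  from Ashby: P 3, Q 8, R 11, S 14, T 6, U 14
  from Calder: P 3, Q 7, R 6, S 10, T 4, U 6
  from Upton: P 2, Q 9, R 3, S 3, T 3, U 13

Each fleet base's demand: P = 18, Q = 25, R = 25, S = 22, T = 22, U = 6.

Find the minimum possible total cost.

For any fixed open set, each fleet base goes to its cheapest open site; total = fixed + service.
{Upton}: P→Upton 2·18=36, Q→Upton 9·25=225, R→Upton 3·25=75, S→Upton 3·22=66, T→Upton 3·22=66, U→Upton 13·6=78. Service 546; fixed 222; total 768.
{Ashby, Upton}: service 521 + fixed 327 = 848
{Calder, Upton}: service 454 + fixed 642 = 1096
{Ashby, Calder, Upton}: service 454 + fixed 747 = 1201
No other subset beats 768.

Minimum total cost: 768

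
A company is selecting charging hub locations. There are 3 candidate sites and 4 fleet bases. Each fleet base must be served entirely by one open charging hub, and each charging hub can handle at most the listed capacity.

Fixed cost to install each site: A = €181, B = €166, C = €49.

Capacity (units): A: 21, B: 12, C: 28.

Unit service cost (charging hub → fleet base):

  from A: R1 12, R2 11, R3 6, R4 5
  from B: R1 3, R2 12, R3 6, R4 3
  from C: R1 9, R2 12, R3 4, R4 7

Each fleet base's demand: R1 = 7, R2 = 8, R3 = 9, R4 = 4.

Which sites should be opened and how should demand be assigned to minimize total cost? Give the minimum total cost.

Open {C}: R1→C 9·7=63, R2→C 12·8=96, R3→C 4·9=36, R4→C 7·4=28.
Loads: C carries 28/28. Service 223; fixed 49; total 272.
Next best feasible plan costs 380.

Minimum total cost: 272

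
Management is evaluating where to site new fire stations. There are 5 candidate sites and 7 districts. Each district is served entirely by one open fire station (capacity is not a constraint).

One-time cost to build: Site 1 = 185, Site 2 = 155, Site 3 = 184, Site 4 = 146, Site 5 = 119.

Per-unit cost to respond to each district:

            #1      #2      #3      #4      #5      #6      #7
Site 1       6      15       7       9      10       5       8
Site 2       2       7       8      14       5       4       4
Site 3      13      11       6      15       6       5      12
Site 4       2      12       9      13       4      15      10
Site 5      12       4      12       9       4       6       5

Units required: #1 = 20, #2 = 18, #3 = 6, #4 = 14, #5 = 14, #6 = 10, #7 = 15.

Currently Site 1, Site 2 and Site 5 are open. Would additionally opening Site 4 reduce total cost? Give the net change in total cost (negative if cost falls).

Current service cost with {Site 1, Site 2, Site 5}: 436.
Adding Site 4: each district re-picks its cheapest; new service cost 436, saving 0.
Extra fixed cost: 146. Net change = 146 − 0 = 146.
(Totals: 895 → 1041.)

No — net change +146 (cost rises by 146).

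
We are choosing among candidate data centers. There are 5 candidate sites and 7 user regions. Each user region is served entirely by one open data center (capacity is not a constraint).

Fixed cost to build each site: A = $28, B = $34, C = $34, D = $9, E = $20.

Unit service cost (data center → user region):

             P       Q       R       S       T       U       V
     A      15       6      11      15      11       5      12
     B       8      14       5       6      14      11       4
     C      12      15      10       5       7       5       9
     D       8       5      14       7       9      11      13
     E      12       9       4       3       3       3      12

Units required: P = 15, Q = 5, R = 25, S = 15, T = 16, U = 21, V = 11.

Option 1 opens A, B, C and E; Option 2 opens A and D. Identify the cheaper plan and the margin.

Option 1: {A, B, C, E}: P→B 8·15=120, Q→A 6·5=30, R→E 4·25=100, S→E 3·15=45, T→E 3·16=48, U→E 3·21=63, V→B 4·11=44. Service 450; fixed 116; total 566.
Option 2: {A, D}: P→D 8·15=120, Q→D 5·5=25, R→A 11·25=275, S→D 7·15=105, T→D 9·16=144, U→A 5·21=105, V→A 12·11=132. Service 906; fixed 37; total 943.
Difference: |566 − 943| = 377.

Option 1 is cheaper by 377.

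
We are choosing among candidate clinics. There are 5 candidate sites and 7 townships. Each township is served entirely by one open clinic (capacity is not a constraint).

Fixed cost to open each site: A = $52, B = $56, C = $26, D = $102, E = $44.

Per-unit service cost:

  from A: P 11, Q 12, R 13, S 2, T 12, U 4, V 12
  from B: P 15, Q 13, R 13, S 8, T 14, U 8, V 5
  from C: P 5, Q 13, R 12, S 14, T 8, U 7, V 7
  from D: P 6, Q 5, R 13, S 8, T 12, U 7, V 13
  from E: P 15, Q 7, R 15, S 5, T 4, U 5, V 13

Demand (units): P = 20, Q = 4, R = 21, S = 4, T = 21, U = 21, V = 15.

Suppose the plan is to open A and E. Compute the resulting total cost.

Total cost: 973

Each township is assigned to its cheapest site among the open ones.
{A, E}: P→A 11·20=220, Q→E 7·4=28, R→A 13·21=273, S→A 2·4=8, T→E 4·21=84, U→A 4·21=84, V→A 12·15=180. Service 877; fixed 96; total 973.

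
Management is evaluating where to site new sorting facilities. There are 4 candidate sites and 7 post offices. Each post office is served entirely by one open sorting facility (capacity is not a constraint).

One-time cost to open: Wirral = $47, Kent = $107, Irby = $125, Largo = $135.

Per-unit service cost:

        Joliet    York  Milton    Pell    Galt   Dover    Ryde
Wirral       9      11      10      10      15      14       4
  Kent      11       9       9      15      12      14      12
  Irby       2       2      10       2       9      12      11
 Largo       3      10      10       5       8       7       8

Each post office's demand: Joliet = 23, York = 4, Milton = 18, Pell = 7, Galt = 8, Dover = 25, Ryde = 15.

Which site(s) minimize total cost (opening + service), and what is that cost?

Open Wirral and Largo; minimum total cost 805.

For any fixed open set, each post office goes to its cheapest open site; total = fixed + service.
{Wirral, Largo}: Joliet→Largo 3·23=69, York→Largo 10·4=40, Milton→Wirral 10·18=180, Pell→Largo 5·7=35, Galt→Largo 8·8=64, Dover→Largo 7·25=175, Ryde→Wirral 4·15=60. Service 623; fixed 182; total 805.
{Largo}: Joliet→Largo 3·23=69, York→Largo 10·4=40, Milton→Largo 10·18=180, Pell→Largo 5·7=35, Galt→Largo 8·8=64, Dover→Largo 7·25=175, Ryde→Largo 8·15=120. Service 683; fixed 135; total 818.
{Wirral, Irby}: service 680 + fixed 172 = 852
{Wirral, Kent, Irby, Largo}: service 529 + fixed 414 = 943
No other subset beats 805.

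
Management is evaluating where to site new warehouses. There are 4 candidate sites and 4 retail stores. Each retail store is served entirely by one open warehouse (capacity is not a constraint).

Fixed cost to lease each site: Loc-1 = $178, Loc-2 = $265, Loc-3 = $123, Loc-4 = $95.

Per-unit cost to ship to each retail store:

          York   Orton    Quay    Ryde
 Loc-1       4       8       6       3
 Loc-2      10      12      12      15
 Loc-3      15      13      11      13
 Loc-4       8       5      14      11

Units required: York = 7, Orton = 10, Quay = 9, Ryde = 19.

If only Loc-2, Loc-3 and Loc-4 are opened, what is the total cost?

Total cost: 897

Each retail store is assigned to its cheapest site among the open ones.
{Loc-2, Loc-3, Loc-4}: York→Loc-4 8·7=56, Orton→Loc-4 5·10=50, Quay→Loc-3 11·9=99, Ryde→Loc-4 11·19=209. Service 414; fixed 483; total 897.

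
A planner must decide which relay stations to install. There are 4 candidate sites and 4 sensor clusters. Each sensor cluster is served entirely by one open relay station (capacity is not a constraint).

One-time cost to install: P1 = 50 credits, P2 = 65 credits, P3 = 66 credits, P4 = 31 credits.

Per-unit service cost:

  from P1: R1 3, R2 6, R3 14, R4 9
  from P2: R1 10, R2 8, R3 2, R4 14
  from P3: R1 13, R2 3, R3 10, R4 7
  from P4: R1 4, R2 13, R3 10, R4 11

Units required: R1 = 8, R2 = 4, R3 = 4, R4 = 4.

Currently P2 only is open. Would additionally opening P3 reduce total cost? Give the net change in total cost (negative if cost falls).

No — net change +18 (cost rises by 18).

Current service cost with {P2}: 176.
Adding P3: each sensor cluster re-picks its cheapest; new service cost 128, saving 48.
Extra fixed cost: 66. Net change = 66 − 48 = 18.
(Totals: 241 → 259.)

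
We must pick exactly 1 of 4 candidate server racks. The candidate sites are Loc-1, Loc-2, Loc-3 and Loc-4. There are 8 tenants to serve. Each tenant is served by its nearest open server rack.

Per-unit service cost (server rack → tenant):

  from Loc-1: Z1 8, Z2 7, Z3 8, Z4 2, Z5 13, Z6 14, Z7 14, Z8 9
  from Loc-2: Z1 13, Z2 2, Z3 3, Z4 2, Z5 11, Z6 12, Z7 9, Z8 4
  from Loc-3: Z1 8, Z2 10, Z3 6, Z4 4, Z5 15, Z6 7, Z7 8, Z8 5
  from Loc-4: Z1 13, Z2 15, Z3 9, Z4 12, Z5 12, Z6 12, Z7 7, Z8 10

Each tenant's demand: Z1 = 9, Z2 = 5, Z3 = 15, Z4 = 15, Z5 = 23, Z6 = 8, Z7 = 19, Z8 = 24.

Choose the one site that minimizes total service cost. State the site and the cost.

Choose Loc-2 only; total service cost 818.

With exactly 1 open, each tenant uses its cheapest among the chosen.
{Loc-2}: Z1→Loc-2 13·9=117, Z2→Loc-2 2·5=10, Z3→Loc-2 3·15=45, Z4→Loc-2 2·15=30, Z5→Loc-2 11·23=253, Z6→Loc-2 12·8=96, Z7→Loc-2 9·19=171, Z8→Loc-2 4·24=96. Service cost 818.
{Loc-3}: service cost 945
{Loc-1}: service cost 1150
Among all 4 size-1 choices, {Loc-2} is lowest.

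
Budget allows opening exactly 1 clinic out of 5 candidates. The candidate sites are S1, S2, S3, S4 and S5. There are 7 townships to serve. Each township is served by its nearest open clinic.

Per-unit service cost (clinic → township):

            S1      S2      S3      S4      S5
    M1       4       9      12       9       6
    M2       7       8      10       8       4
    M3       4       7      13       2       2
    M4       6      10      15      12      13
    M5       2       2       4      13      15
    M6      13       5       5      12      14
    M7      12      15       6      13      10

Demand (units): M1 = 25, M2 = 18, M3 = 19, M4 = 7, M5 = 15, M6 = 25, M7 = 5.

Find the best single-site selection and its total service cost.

Choose S1 only; total service cost 759.

With exactly 1 open, each township uses its cheapest among the chosen.
{S1}: M1→S1 4·25=100, M2→S1 7·18=126, M3→S1 4·19=76, M4→S1 6·7=42, M5→S1 2·15=30, M6→S1 13·25=325, M7→S1 12·5=60. Service cost 759.
{S2}: service cost 802
{S5}: service cost 976
Among all 5 size-1 choices, {S1} is lowest.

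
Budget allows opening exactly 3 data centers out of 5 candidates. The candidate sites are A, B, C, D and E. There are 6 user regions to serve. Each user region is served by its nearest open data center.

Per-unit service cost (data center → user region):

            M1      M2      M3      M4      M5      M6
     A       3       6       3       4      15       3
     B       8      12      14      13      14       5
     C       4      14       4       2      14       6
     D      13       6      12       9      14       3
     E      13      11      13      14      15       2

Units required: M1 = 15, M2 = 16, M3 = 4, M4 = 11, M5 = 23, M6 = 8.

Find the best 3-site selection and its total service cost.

With exactly 3 open, each user region uses its cheapest among the chosen.
{A, C, E}: M1→A 3·15=45, M2→A 6·16=96, M3→A 3·4=12, M4→C 2·11=22, M5→C 14·23=322, M6→E 2·8=16. Service cost 513.
{A, B, C}: service cost 521
{A, C, D}: service cost 521
Among all 10 size-3 choices, {A, C, E} is lowest.

Choose A, C and E; total service cost 513.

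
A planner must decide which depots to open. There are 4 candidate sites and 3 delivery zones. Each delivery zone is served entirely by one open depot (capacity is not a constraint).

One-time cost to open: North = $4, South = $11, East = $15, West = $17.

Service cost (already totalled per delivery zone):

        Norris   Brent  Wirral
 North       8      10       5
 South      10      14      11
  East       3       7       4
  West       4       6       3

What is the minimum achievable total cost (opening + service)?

Minimum total cost: 27

For any fixed open set, each delivery zone goes to its cheapest open site; total = fixed + service.
{North}: Norris→North 8, Brent→North 10, Wirral→North 5. Service 23; fixed 4; total 27.
{East}: service 14 + fixed 15 = 29
{West}: service 13 + fixed 17 = 30
{North, South, East, West}: Norris→East 3, Brent→West 6, Wirral→West 3. Service 12; fixed 47; total 59.
No other subset beats 27.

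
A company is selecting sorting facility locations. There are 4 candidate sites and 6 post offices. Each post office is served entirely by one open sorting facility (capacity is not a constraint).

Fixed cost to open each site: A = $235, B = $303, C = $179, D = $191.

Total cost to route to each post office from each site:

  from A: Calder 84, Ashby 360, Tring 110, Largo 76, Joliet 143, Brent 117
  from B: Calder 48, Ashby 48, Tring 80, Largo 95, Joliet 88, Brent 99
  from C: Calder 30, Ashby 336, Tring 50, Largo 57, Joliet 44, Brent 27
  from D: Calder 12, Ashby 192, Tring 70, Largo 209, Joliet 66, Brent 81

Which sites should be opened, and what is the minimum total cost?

Open C only; minimum total cost 723.

For any fixed open set, each post office goes to its cheapest open site; total = fixed + service.
{C}: Calder→C 30, Ashby→C 336, Tring→C 50, Largo→C 57, Joliet→C 44, Brent→C 27. Service 544; fixed 179; total 723.
{B, C}: service 256 + fixed 482 = 738
{C, D}: Calder→D 12, Ashby→D 192, Tring→C 50, Largo→C 57, Joliet→C 44, Brent→C 27. Service 382; fixed 370; total 752.
{A, B, C, D}: Calder→D 12, Ashby→B 48, Tring→C 50, Largo→C 57, Joliet→C 44, Brent→C 27. Service 238; fixed 908; total 1146.
No other subset beats 723.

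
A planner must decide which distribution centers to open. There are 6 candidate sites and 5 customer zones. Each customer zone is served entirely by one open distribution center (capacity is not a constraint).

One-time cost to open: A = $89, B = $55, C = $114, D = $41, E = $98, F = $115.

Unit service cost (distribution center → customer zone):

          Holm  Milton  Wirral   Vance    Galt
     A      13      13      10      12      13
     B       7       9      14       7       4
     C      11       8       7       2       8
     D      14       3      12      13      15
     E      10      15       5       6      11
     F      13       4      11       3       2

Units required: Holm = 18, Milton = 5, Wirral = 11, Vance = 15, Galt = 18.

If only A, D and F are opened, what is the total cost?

Total cost: 685

Each customer zone is assigned to its cheapest site among the open ones.
{A, D, F}: Holm→A 13·18=234, Milton→D 3·5=15, Wirral→A 10·11=110, Vance→F 3·15=45, Galt→F 2·18=36. Service 440; fixed 245; total 685.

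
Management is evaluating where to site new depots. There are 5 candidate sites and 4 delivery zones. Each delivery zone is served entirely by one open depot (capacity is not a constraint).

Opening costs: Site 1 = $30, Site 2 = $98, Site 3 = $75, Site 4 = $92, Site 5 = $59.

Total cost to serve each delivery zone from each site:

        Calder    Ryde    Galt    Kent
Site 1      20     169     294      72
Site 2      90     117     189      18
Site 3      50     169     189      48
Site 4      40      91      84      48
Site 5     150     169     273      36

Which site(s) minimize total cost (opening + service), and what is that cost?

Open Site 4 only; minimum total cost 355.

For any fixed open set, each delivery zone goes to its cheapest open site; total = fixed + service.
{Site 4}: Calder→Site 4 40, Ryde→Site 4 91, Galt→Site 4 84, Kent→Site 4 48. Service 263; fixed 92; total 355.
{Site 1, Site 4}: service 243 + fixed 122 = 365
{Site 4, Site 5}: service 251 + fixed 151 = 402
{Site 1, Site 2, Site 3, Site 4, Site 5}: Calder→Site 1 20, Ryde→Site 4 91, Galt→Site 4 84, Kent→Site 2 18. Service 213; fixed 354; total 567.
No other subset beats 355.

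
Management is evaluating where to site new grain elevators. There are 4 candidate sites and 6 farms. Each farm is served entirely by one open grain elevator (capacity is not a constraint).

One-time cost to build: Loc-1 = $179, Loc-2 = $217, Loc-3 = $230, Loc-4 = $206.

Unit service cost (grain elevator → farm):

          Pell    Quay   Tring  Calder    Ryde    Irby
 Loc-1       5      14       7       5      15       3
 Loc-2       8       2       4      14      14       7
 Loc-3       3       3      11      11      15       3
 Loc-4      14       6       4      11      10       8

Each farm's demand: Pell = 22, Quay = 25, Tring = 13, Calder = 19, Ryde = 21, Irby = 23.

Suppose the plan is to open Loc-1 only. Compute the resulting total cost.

Total cost: 1209

Each farm is assigned to its cheapest site among the open ones.
{Loc-1}: Pell→Loc-1 5·22=110, Quay→Loc-1 14·25=350, Tring→Loc-1 7·13=91, Calder→Loc-1 5·19=95, Ryde→Loc-1 15·21=315, Irby→Loc-1 3·23=69. Service 1030; fixed 179; total 1209.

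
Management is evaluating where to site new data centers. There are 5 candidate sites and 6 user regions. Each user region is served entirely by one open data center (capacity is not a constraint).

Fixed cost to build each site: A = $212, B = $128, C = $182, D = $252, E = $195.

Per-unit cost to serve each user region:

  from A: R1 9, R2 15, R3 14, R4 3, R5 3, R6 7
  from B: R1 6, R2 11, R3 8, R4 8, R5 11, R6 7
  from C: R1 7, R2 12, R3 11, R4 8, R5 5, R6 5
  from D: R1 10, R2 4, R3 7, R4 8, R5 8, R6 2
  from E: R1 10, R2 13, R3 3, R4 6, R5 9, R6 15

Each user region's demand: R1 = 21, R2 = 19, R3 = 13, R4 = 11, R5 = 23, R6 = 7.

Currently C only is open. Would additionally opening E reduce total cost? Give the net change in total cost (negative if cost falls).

Current service cost with {C}: 756.
Adding E: each user region re-picks its cheapest; new service cost 630, saving 126.
Extra fixed cost: 195. Net change = 195 − 126 = 69.
(Totals: 938 → 1007.)

No — net change +69 (cost rises by 69).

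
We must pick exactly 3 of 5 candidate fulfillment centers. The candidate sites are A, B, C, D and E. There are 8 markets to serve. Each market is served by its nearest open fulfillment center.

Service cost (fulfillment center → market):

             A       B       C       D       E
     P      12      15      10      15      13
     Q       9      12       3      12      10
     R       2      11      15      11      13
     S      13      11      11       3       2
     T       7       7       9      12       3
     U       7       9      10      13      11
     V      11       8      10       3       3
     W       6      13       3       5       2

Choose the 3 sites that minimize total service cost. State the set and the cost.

Choose A, C and E; total service cost 32.

With exactly 3 open, each market uses its cheapest among the chosen.
{A, C, E}: P→C 10, Q→C 3, R→A 2, S→E 2, T→E 3, U→A 7, V→E 3, W→E 2. Service cost 32.
{A, C, D}: service cost 38
{A, B, E}: service cost 40
Among all 10 size-3 choices, {A, C, E} is lowest.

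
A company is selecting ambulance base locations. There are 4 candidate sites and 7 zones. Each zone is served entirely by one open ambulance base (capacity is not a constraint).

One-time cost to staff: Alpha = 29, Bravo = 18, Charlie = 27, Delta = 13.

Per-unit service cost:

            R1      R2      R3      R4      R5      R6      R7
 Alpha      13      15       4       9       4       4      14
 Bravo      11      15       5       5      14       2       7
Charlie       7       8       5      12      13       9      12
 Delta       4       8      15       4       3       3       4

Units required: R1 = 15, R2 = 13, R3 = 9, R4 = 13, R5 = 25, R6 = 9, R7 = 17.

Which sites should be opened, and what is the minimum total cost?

For any fixed open set, each zone goes to its cheapest open site; total = fixed + service.
{Bravo, Delta}: R1→Delta 4·15=60, R2→Delta 8·13=104, R3→Bravo 5·9=45, R4→Delta 4·13=52, R5→Delta 3·25=75, R6→Bravo 2·9=18, R7→Delta 4·17=68. Service 422; fixed 31; total 453.
{Alpha, Delta}: service 422 + fixed 42 = 464
{Charlie, Delta}: R1→Delta 4·15=60, R2→Charlie 8·13=104, R3→Charlie 5·9=45, R4→Delta 4·13=52, R5→Delta 3·25=75, R6→Delta 3·9=27, R7→Delta 4·17=68. Service 431; fixed 40; total 471.
{Alpha, Bravo, Charlie, Delta}: service 413 + fixed 87 = 500
(All 15 nonempty subsets were checked; Bravo and Delta is lowest.)

Open Bravo and Delta; minimum total cost 453.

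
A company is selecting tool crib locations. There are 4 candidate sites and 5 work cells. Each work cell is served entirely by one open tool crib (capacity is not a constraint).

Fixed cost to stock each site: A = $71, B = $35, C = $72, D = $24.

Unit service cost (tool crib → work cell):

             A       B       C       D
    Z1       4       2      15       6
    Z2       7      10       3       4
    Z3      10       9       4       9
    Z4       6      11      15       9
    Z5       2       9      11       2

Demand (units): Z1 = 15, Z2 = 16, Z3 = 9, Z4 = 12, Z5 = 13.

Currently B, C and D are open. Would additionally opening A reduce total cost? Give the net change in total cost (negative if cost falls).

Current service cost with {B, C, D}: 248.
Adding A: each work cell re-picks its cheapest; new service cost 212, saving 36.
Extra fixed cost: 71. Net change = 71 − 36 = 35.
(Totals: 379 → 414.)

No — net change +35 (cost rises by 35).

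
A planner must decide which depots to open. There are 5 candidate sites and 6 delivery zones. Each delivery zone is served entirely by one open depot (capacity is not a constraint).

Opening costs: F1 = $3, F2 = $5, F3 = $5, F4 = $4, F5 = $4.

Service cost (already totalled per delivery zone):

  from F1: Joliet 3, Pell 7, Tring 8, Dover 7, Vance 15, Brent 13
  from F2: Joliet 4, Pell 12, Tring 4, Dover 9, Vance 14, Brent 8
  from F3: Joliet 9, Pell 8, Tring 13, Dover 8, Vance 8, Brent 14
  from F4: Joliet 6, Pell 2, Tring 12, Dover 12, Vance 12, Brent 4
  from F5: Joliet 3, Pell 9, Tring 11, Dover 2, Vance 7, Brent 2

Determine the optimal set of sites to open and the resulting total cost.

For any fixed open set, each delivery zone goes to its cheapest open site; total = fixed + service.
{F2, F4, F5}: Joliet→F5 3, Pell→F4 2, Tring→F2 4, Dover→F5 2, Vance→F5 7, Brent→F5 2. Service 20; fixed 13; total 33.
{F1, F4, F5}: service 24 + fixed 11 = 35
{F4, F5}: Joliet→F5 3, Pell→F4 2, Tring→F5 11, Dover→F5 2, Vance→F5 7, Brent→F5 2. Service 27; fixed 8; total 35.
{F1, F2, F3, F4, F5}: Joliet→F1 3, Pell→F4 2, Tring→F2 4, Dover→F5 2, Vance→F5 7, Brent→F5 2. Service 20; fixed 21; total 41.
No other subset beats 33.

Open F2, F4 and F5; minimum total cost 33.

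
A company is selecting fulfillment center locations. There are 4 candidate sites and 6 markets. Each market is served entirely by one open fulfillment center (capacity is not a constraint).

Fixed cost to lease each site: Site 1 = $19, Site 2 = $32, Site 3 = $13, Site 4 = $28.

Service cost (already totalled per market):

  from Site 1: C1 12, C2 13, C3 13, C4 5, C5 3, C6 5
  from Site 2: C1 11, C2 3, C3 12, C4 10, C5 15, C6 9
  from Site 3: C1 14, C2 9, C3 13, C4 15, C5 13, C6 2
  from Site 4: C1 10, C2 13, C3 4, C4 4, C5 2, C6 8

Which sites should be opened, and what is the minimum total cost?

For any fixed open set, each market goes to its cheapest open site; total = fixed + service.
{Site 4}: C1→Site 4 10, C2→Site 4 13, C3→Site 4 4, C4→Site 4 4, C5→Site 4 2, C6→Site 4 8. Service 41; fixed 28; total 69.
{Site 1}: service 51 + fixed 19 = 70
{Site 3, Site 4}: service 31 + fixed 41 = 72
{Site 1, Site 2, Site 3, Site 4}: C1→Site 4 10, C2→Site 2 3, C3→Site 4 4, C4→Site 4 4, C5→Site 4 2, C6→Site 3 2. Service 25; fixed 92; total 117.
No other subset beats 69.

Open Site 4 only; minimum total cost 69.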